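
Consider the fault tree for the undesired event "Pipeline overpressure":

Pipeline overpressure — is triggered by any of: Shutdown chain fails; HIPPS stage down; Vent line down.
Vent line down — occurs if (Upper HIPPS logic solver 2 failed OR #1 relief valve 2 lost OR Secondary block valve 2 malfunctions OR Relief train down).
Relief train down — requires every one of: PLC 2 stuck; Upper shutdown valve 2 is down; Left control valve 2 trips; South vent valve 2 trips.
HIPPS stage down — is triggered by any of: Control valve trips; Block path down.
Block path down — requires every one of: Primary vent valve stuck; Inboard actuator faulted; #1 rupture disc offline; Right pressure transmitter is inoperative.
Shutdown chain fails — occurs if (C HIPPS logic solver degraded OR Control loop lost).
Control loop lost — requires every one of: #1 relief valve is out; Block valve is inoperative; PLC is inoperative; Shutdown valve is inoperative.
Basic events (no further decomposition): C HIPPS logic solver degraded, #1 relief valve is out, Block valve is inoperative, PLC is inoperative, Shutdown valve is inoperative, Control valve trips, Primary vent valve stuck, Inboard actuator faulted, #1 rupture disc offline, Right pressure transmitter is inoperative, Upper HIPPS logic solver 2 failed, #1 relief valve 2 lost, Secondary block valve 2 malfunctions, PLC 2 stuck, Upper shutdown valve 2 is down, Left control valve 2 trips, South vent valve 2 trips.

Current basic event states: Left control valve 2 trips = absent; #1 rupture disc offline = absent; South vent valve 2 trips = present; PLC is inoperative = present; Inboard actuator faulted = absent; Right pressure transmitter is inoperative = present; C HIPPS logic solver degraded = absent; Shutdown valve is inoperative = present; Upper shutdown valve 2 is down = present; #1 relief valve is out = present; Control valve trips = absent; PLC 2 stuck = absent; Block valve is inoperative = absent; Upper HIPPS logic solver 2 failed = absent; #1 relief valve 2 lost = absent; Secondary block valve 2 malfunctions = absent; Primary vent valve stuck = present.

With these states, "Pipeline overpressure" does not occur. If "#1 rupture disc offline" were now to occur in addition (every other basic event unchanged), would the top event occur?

Counterfactual: set "#1 rupture disc offline" to occurred.
Control loop lost [AND]: #1 relief valve is out=occurs, Block valve is inoperative=not, PLC is inoperative=occurs, Shutdown valve is inoperative=occurs → not all inputs occur → does not occur.
Shutdown chain fails [OR]: C HIPPS logic solver degraded=not, Control loop lost=not → no input occurs → does not occur.
Block path down [AND]: Primary vent valve stuck=occurs, Inboard actuator faulted=not, #1 rupture disc offline=occurs, Right pressure transmitter is inoperative=occurs → not all inputs occur → does not occur.
HIPPS stage down [OR]: Control valve trips=not, Block path down=not → no input occurs → does not occur.
Relief train down [AND]: PLC 2 stuck=not, Upper shutdown valve 2 is down=occurs, Left control valve 2 trips=not, South vent valve 2 trips=occurs → not all inputs occur → does not occur.
Vent line down [OR]: Upper HIPPS logic solver 2 failed=not, #1 relief valve 2 lost=not, Secondary block valve 2 malfunctions=not, Relief train down=not → no input occurs → does not occur.
Pipeline overpressure [OR]: Shutdown chain fails=not, HIPPS stage down=not, Vent line down=not → no input occurs → does not occur.

No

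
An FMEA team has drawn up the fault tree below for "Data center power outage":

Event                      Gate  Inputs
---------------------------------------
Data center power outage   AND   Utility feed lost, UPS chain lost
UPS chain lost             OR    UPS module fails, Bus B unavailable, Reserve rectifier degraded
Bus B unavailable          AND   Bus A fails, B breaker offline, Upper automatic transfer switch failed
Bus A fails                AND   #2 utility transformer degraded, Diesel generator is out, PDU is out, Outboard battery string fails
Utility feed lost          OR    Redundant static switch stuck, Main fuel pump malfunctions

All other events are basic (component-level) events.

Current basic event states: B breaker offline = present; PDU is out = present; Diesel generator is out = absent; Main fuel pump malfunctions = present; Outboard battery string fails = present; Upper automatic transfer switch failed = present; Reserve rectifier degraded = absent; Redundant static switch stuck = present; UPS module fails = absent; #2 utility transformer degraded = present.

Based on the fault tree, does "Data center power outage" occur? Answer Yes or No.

No

Utility feed lost [OR]: Redundant static switch stuck=occurs, Main fuel pump malfunctions=occurs → at least one input occurs → occurs.
Bus A fails [AND]: #2 utility transformer degraded=occurs, Diesel generator is out=not, PDU is out=occurs, Outboard battery string fails=occurs → not all inputs occur → does not occur.
Bus B unavailable [AND]: Bus A fails=not, B breaker offline=occurs, Upper automatic transfer switch failed=occurs → not all inputs occur → does not occur.
UPS chain lost [OR]: UPS module fails=not, Bus B unavailable=not, Reserve rectifier degraded=not → no input occurs → does not occur.
Data center power outage [AND]: Utility feed lost=occurs, UPS chain lost=not → not all inputs occur → does not occur.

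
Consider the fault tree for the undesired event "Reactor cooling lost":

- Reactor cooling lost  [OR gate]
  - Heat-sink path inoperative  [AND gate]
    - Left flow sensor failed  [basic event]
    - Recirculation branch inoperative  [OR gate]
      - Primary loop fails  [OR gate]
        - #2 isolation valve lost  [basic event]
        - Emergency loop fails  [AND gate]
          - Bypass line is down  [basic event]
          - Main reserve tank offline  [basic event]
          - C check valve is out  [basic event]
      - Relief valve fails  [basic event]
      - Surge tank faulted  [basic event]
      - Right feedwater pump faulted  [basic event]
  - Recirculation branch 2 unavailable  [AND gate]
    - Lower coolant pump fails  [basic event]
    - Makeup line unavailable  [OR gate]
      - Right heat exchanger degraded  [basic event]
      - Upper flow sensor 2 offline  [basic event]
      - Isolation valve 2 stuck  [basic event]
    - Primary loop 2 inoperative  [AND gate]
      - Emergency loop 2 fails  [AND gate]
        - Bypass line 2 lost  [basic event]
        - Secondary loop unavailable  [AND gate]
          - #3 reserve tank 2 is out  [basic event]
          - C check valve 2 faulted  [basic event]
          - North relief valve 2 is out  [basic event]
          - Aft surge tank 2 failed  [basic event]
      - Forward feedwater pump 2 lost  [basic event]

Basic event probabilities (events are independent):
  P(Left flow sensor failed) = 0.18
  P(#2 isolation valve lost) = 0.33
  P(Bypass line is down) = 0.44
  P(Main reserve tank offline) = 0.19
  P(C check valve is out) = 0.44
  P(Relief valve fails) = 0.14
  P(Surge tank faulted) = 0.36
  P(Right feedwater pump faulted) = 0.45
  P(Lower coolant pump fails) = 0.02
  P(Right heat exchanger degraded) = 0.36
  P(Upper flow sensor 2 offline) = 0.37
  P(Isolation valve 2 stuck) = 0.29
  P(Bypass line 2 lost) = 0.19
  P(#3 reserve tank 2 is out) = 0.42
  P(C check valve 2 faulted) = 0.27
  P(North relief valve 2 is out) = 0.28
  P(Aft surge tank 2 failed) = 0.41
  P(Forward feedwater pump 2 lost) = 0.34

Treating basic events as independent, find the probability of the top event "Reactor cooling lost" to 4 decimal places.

P(Emergency loop fails) [AND] = 0.44 × 0.19 × 0.44 = 0.036784
P(Primary loop fails) [OR] = 1 − (1−0.33) × (1−0.036784) = 0.354645
P(Recirculation branch inoperative) [OR] = 1 − (1−0.354645) × (1−0.14) × (1−0.36) × (1−0.45) = 0.804638
P(Heat-sink path inoperative) [AND] = 0.18 × 0.804638 = 0.144835
P(Makeup line unavailable) [OR] = 1 − (1−0.36) × (1−0.37) × (1−0.29) = 0.713728
P(Secondary loop unavailable) [AND] = 0.42 × 0.27 × 0.28 × 0.41 = 0.013018
P(Emergency loop 2 fails) [AND] = 0.19 × 0.013018 = 0.002473
P(Primary loop 2 inoperative) [AND] = 0.002473 × 0.34 = 0.000841
P(Recirculation branch 2 unavailable) [AND] = 0.02 × 0.713728 × 0.000841 = 0.000012
P(Reactor cooling lost) [OR] = 1 − (1−0.144835) × (1−0.000012) = 0.144845
Rounded to 4 decimal places: P(Reactor cooling lost) ≈ 0.1448.

0.1448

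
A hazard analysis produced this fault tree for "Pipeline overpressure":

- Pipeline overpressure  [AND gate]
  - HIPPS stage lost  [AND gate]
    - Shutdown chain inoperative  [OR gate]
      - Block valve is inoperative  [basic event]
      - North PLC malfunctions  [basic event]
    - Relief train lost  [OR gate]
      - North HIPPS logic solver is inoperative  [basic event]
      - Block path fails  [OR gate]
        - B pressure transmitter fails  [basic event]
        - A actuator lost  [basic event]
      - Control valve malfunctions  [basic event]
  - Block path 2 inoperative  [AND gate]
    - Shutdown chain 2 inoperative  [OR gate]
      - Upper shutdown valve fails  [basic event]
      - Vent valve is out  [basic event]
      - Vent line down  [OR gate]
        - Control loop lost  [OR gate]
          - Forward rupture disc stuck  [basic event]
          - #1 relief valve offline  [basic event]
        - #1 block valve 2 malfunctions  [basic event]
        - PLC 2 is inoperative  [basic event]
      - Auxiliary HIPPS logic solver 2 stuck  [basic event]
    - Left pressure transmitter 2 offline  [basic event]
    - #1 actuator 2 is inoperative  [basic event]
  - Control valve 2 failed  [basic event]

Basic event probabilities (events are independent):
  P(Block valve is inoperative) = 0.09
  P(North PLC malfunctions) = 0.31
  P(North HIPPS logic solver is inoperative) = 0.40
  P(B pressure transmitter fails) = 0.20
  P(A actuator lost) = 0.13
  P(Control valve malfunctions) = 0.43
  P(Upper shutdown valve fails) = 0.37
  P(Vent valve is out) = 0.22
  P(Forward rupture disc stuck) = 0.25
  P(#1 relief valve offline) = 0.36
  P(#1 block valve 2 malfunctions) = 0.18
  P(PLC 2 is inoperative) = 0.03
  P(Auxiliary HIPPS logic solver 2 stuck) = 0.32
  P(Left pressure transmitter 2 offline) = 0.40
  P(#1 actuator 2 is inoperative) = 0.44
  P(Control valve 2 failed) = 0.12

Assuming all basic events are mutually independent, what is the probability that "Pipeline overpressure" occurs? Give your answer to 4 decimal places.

P(Shutdown chain inoperative) [OR] = 1 − (1−0.09) × (1−0.31) = 0.372100
P(Block path fails) [OR] = 1 − (1−0.20) × (1−0.13) = 0.304000
P(Relief train lost) [OR] = 1 − (1−0.40) × (1−0.304000) × (1−0.43) = 0.761968
P(HIPPS stage lost) [AND] = 0.372100 × 0.761968 = 0.283528
P(Control loop lost) [OR] = 1 − (1−0.25) × (1−0.36) = 0.520000
P(Vent line down) [OR] = 1 − (1−0.520000) × (1−0.18) × (1−0.03) = 0.618208
P(Shutdown chain 2 inoperative) [OR] = 1 − (1−0.37) × (1−0.22) × (1−0.618208) × (1−0.32) = 0.872423
P(Block path 2 inoperative) [AND] = 0.872423 × 0.40 × 0.44 = 0.153546
P(Pipeline overpressure) [AND] = 0.283528 × 0.153546 × 0.12 = 0.005224
Rounded to 4 decimal places: P(Pipeline overpressure) ≈ 0.0052.

0.0052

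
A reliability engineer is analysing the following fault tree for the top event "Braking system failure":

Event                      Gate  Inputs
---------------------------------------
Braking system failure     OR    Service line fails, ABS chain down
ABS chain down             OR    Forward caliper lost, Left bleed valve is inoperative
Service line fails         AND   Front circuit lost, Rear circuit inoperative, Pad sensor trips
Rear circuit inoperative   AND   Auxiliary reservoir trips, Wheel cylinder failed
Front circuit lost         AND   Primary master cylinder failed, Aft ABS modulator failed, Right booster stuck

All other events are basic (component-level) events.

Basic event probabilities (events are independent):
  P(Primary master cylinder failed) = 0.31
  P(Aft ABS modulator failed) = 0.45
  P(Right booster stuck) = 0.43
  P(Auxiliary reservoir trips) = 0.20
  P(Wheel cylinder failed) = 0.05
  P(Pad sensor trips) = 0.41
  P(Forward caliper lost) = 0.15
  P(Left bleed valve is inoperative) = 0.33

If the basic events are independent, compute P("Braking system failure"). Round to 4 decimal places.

P(Front circuit lost) [AND] = 0.31 × 0.45 × 0.43 = 0.059985
P(Rear circuit inoperative) [AND] = 0.20 × 0.05 = 0.010000
P(Service line fails) [AND] = 0.059985 × 0.010000 × 0.41 = 0.000246
P(ABS chain down) [OR] = 1 − (1−0.15) × (1−0.33) = 0.430500
P(Braking system failure) [OR] = 1 − (1−0.000246) × (1−0.430500) = 0.430640
Rounded to 4 decimal places: P(Braking system failure) ≈ 0.4306.

0.4306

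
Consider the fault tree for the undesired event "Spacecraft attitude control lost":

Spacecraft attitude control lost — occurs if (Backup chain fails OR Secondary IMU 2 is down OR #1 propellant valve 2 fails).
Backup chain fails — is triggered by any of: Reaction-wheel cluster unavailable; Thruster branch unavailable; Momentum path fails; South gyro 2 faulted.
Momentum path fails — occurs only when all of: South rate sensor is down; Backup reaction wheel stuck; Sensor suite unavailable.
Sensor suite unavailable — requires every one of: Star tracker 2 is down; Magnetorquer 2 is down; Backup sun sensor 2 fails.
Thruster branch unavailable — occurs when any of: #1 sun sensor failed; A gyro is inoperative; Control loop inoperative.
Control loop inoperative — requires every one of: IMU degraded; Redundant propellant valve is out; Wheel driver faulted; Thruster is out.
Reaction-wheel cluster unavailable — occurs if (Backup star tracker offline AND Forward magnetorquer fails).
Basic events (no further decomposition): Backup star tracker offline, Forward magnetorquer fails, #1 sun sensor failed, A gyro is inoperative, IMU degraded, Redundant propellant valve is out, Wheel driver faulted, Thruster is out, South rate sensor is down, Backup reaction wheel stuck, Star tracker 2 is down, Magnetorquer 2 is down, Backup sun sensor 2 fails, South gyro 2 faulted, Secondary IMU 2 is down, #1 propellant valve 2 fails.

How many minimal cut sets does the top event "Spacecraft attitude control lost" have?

8

Reaction-wheel cluster unavailable [AND]: one cut set from each child combined → 1 × 1 = 1 cut set(s).
Control loop inoperative [AND]: one cut set from each child combined → 1 × 1 × 1 × 1 = 1 cut set(s).
Thruster branch unavailable [OR]: union of children's cut sets → 3 cut set(s).
Sensor suite unavailable [AND]: one cut set from each child combined → 1 × 1 × 1 = 1 cut set(s).
Momentum path fails [AND]: one cut set from each child combined → 1 × 1 × 1 = 1 cut set(s).
Backup chain fails [OR]: union of children's cut sets → 6 cut set(s).
Spacecraft attitude control lost [OR]: union of children's cut sets → 8 cut set(s).
Minimal cut sets: {Backup star tracker offline, Forward magnetorquer fails}; {#1 sun sensor failed}; {A gyro is inoperative}; {IMU degraded, Redundant propellant valve is out, Thruster is out, Wheel driver faulted}; {Backup reaction wheel stuck, Backup sun sensor 2 fails, Magnetorquer 2 is down, South rate sensor is down, Star tracker 2 is down}; {South gyro 2 faulted}; {Secondary IMU 2 is down}; {#1 propellant valve 2 fails}.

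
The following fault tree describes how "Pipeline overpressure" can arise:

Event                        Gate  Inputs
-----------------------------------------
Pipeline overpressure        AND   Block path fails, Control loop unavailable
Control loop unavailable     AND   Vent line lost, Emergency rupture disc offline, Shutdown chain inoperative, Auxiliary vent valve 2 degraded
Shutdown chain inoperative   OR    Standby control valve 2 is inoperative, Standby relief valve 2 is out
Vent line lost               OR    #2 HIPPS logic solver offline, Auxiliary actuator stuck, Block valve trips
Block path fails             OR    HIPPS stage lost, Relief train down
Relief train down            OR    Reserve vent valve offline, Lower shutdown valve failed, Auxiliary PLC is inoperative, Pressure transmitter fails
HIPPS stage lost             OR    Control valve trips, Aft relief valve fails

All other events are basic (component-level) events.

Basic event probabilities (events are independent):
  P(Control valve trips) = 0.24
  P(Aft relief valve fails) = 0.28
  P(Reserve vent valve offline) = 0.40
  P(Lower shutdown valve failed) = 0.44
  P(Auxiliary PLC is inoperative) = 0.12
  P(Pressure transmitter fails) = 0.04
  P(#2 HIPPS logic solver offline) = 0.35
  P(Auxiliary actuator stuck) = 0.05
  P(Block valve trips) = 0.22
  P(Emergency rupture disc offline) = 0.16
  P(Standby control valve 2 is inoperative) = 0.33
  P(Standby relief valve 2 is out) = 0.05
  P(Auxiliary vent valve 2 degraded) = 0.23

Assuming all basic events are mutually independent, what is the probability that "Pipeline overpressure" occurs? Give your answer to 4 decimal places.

P(HIPPS stage lost) [OR] = 1 − (1−0.24) × (1−0.28) = 0.452800
P(Relief train down) [OR] = 1 − (1−0.40) × (1−0.44) × (1−0.12) × (1−0.04) = 0.716147
P(Block path fails) [OR] = 1 − (1−0.452800) × (1−0.716147) = 0.844676
P(Vent line lost) [OR] = 1 − (1−0.35) × (1−0.05) × (1−0.22) = 0.518350
P(Shutdown chain inoperative) [OR] = 1 − (1−0.33) × (1−0.05) = 0.363500
P(Control loop unavailable) [AND] = 0.518350 × 0.16 × 0.363500 × 0.23 = 0.006934
P(Pipeline overpressure) [AND] = 0.844676 × 0.006934 = 0.005857
Rounded to 4 decimal places: P(Pipeline overpressure) ≈ 0.0059.

0.0059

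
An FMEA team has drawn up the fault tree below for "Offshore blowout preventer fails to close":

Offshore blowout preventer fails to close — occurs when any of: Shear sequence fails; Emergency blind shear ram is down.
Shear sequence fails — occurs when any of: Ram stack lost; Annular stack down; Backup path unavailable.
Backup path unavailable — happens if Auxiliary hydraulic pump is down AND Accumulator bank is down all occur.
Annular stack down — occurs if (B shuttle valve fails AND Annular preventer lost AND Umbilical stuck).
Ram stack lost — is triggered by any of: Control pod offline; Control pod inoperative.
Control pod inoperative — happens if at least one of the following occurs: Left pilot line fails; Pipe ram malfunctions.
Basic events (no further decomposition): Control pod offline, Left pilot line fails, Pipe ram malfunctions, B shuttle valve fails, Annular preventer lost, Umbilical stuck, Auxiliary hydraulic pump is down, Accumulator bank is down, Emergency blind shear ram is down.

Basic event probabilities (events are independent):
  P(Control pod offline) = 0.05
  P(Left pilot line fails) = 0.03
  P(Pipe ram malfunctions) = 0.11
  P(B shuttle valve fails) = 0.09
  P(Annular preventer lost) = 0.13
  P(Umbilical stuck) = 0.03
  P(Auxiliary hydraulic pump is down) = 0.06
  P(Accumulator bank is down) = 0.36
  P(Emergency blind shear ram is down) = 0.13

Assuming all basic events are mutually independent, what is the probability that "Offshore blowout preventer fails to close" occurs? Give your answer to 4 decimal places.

P(Control pod inoperative) [OR] = 1 − (1−0.03) × (1−0.11) = 0.136700
P(Ram stack lost) [OR] = 1 − (1−0.05) × (1−0.136700) = 0.179865
P(Annular stack down) [AND] = 0.09 × 0.13 × 0.03 = 0.000351
P(Backup path unavailable) [AND] = 0.06 × 0.36 = 0.021600
P(Shear sequence fails) [OR] = 1 − (1−0.179865) × (1−0.000351) × (1−0.021600) = 0.197862
P(Offshore blowout preventer fails to close) [OR] = 1 − (1−0.197862) × (1−0.13) = 0.302140
Rounded to 4 decimal places: P(Offshore blowout preventer fails to close) ≈ 0.3021.

0.3021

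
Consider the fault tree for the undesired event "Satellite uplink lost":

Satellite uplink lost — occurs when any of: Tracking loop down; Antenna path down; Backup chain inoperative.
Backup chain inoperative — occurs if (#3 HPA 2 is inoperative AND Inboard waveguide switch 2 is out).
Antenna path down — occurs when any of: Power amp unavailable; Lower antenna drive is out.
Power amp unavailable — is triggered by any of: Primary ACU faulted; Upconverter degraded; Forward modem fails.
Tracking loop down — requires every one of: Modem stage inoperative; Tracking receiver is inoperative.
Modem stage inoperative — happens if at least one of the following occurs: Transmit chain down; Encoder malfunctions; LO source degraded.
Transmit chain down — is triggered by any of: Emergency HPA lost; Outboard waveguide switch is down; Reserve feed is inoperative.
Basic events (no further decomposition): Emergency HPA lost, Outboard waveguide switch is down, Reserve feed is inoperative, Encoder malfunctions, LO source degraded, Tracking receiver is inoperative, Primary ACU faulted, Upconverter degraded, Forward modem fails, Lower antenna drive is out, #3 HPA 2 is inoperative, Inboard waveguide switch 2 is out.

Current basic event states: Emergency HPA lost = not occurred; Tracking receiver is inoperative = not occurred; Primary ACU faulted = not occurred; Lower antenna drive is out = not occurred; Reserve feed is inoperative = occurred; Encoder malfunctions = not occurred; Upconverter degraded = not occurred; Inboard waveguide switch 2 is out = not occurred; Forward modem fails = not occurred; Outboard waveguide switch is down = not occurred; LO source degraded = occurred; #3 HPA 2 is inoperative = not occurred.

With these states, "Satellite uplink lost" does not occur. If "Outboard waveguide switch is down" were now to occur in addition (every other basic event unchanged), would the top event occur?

No

Counterfactual: set "Outboard waveguide switch is down" to occurred.
Transmit chain down [OR]: Emergency HPA lost=not, Outboard waveguide switch is down=occurs, Reserve feed is inoperative=occurs → at least one input occurs → occurs.
Modem stage inoperative [OR]: Transmit chain down=occurs, Encoder malfunctions=not, LO source degraded=occurs → at least one input occurs → occurs.
Tracking loop down [AND]: Modem stage inoperative=occurs, Tracking receiver is inoperative=not → not all inputs occur → does not occur.
Power amp unavailable [OR]: Primary ACU faulted=not, Upconverter degraded=not, Forward modem fails=not → no input occurs → does not occur.
Antenna path down [OR]: Power amp unavailable=not, Lower antenna drive is out=not → no input occurs → does not occur.
Backup chain inoperative [AND]: #3 HPA 2 is inoperative=not, Inboard waveguide switch 2 is out=not → not all inputs occur → does not occur.
Satellite uplink lost [OR]: Tracking loop down=not, Antenna path down=not, Backup chain inoperative=not → no input occurs → does not occur.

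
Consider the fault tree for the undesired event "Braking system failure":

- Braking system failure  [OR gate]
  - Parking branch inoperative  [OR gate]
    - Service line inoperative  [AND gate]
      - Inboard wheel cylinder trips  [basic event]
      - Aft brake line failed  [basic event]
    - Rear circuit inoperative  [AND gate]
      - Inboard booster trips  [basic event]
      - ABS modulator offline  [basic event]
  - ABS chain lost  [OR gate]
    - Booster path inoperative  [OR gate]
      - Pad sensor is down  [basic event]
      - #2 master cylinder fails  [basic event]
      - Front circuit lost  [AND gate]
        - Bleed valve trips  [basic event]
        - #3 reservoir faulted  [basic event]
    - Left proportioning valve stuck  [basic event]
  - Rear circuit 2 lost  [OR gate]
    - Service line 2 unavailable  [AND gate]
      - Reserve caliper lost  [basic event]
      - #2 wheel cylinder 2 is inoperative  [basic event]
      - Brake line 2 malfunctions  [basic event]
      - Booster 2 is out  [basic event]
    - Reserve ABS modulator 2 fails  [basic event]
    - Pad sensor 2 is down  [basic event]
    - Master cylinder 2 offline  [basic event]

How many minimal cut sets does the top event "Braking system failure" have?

Service line inoperative [AND]: one cut set from each child combined → 1 × 1 = 1 cut set(s).
Rear circuit inoperative [AND]: one cut set from each child combined → 1 × 1 = 1 cut set(s).
Parking branch inoperative [OR]: union of children's cut sets → 2 cut set(s).
Front circuit lost [AND]: one cut set from each child combined → 1 × 1 = 1 cut set(s).
Booster path inoperative [OR]: union of children's cut sets → 3 cut set(s).
ABS chain lost [OR]: union of children's cut sets → 4 cut set(s).
Service line 2 unavailable [AND]: one cut set from each child combined → 1 × 1 × 1 × 1 = 1 cut set(s).
Rear circuit 2 lost [OR]: union of children's cut sets → 4 cut set(s).
Braking system failure [OR]: union of children's cut sets → 10 cut set(s).
Minimal cut sets: {Aft brake line failed, Inboard wheel cylinder trips}; {ABS modulator offline, Inboard booster trips}; {Pad sensor is down}; {#2 master cylinder fails}; {#3 reservoir faulted, Bleed valve trips}; {Left proportioning valve stuck}; {#2 wheel cylinder 2 is inoperative, Booster 2 is out, Brake line 2 malfunctions, Reserve caliper lost}; {Reserve ABS modulator 2 fails}; {Pad sensor 2 is down}; {Master cylinder 2 offline}.

10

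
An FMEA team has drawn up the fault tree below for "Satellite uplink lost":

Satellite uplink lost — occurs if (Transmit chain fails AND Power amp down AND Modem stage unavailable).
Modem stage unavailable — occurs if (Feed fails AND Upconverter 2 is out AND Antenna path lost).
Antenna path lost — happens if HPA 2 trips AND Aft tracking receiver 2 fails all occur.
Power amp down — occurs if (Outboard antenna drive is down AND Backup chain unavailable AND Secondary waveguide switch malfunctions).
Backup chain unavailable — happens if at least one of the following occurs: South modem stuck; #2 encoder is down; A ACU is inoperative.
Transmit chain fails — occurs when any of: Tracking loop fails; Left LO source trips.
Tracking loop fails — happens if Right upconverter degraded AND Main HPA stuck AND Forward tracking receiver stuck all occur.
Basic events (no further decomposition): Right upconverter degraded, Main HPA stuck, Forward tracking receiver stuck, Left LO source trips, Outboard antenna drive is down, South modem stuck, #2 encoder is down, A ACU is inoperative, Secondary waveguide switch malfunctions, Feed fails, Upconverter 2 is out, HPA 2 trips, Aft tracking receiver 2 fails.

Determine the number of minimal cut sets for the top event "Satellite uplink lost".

Tracking loop fails [AND]: one cut set from each child combined → 1 × 1 × 1 = 1 cut set(s).
Transmit chain fails [OR]: union of children's cut sets → 2 cut set(s).
Backup chain unavailable [OR]: union of children's cut sets → 3 cut set(s).
Power amp down [AND]: one cut set from each child combined → 1 × 3 × 1 = 3 cut set(s).
Antenna path lost [AND]: one cut set from each child combined → 1 × 1 = 1 cut set(s).
Modem stage unavailable [AND]: one cut set from each child combined → 1 × 1 × 1 = 1 cut set(s).
Satellite uplink lost [AND]: one cut set from each child combined → 2 × 3 × 1 = 6 cut set(s).
Minimal cut sets: {Aft tracking receiver 2 fails, Feed fails, Forward tracking receiver stuck, HPA 2 trips, Main HPA stuck, Outboard antenna drive is down, Right upconverter degraded, Secondary waveguide switch malfunctions, South modem stuck, Upconverter 2 is out}; {#2 encoder is down, Aft tracking receiver 2 fails, Feed fails, Forward tracking receiver stuck, HPA 2 trips, Main HPA stuck, Outboard antenna drive is down, Right upconverter degraded, Secondary waveguide switch malfunctions, Upconverter 2 is out}; {A ACU is inoperative, Aft tracking receiver 2 fails, Feed fails, Forward tracking receiver stuck, HPA 2 trips, Main HPA stuck, Outboard antenna drive is down, Right upconverter degraded, Secondary waveguide switch malfunctions, Upconverter 2 is out}; {Aft tracking receiver 2 fails, Feed fails, HPA 2 trips, Left LO source trips, Outboard antenna drive is down, Secondary waveguide switch malfunctions, South modem stuck, Upconverter 2 is out}; {#2 encoder is down, Aft tracking receiver 2 fails, Feed fails, HPA 2 trips, Left LO source trips, Outboard antenna drive is down, Secondary waveguide switch malfunctions, Upconverter 2 is out}; {A ACU is inoperative, Aft tracking receiver 2 fails, Feed fails, HPA 2 trips, Left LO source trips, Outboard antenna drive is down, Secondary waveguide switch malfunctions, Upconverter 2 is out}.

6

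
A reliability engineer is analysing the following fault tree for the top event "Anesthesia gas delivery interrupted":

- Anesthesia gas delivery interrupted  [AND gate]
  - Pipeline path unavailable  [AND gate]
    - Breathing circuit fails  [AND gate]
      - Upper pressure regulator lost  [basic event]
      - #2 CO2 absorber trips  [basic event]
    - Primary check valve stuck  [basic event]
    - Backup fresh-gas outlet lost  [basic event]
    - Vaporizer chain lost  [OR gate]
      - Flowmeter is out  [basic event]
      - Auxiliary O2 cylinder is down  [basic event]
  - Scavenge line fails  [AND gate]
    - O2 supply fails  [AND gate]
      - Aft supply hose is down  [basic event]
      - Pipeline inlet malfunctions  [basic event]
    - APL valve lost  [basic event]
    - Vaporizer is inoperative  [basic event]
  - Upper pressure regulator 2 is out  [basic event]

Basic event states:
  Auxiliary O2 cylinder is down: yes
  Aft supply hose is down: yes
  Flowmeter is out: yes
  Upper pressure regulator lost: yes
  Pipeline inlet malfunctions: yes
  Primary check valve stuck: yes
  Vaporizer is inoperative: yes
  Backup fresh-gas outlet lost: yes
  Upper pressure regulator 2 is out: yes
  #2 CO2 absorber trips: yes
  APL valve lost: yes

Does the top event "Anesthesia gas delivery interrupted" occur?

Breathing circuit fails [AND]: Upper pressure regulator lost=occurs, #2 CO2 absorber trips=occurs → all inputs occur → occurs.
Vaporizer chain lost [OR]: Flowmeter is out=occurs, Auxiliary O2 cylinder is down=occurs → at least one input occurs → occurs.
Pipeline path unavailable [AND]: Breathing circuit fails=occurs, Primary check valve stuck=occurs, Backup fresh-gas outlet lost=occurs, Vaporizer chain lost=occurs → all inputs occur → occurs.
O2 supply fails [AND]: Aft supply hose is down=occurs, Pipeline inlet malfunctions=occurs → all inputs occur → occurs.
Scavenge line fails [AND]: O2 supply fails=occurs, APL valve lost=occurs, Vaporizer is inoperative=occurs → all inputs occur → occurs.
Anesthesia gas delivery interrupted [AND]: Pipeline path unavailable=occurs, Scavenge line fails=occurs, Upper pressure regulator 2 is out=occurs → all inputs occur → occurs.

Yes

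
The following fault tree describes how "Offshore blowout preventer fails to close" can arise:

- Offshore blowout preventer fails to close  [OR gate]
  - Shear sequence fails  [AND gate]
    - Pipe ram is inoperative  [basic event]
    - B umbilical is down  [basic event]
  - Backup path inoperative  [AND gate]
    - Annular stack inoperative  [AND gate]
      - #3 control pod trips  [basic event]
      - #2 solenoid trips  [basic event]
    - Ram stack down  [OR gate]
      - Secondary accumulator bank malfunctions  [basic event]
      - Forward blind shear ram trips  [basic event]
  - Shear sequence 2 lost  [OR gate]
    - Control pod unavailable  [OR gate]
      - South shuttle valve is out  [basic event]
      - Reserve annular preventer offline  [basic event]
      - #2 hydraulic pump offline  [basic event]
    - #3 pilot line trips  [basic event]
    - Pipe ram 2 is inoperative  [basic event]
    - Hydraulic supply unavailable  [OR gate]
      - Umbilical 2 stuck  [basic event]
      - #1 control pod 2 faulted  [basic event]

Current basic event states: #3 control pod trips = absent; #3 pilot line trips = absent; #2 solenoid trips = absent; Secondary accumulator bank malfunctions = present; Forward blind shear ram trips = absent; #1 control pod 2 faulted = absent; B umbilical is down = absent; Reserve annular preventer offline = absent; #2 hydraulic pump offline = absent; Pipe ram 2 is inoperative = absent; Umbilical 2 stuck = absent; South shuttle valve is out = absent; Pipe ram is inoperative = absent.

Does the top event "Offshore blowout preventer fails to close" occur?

No

Shear sequence fails [AND]: Pipe ram is inoperative=not, B umbilical is down=not → not all inputs occur → does not occur.
Annular stack inoperative [AND]: #3 control pod trips=not, #2 solenoid trips=not → not all inputs occur → does not occur.
Ram stack down [OR]: Secondary accumulator bank malfunctions=occurs, Forward blind shear ram trips=not → at least one input occurs → occurs.
Backup path inoperative [AND]: Annular stack inoperative=not, Ram stack down=occurs → not all inputs occur → does not occur.
Control pod unavailable [OR]: South shuttle valve is out=not, Reserve annular preventer offline=not, #2 hydraulic pump offline=not → no input occurs → does not occur.
Hydraulic supply unavailable [OR]: Umbilical 2 stuck=not, #1 control pod 2 faulted=not → no input occurs → does not occur.
Shear sequence 2 lost [OR]: Control pod unavailable=not, #3 pilot line trips=not, Pipe ram 2 is inoperative=not, Hydraulic supply unavailable=not → no input occurs → does not occur.
Offshore blowout preventer fails to close [OR]: Shear sequence fails=not, Backup path inoperative=not, Shear sequence 2 lost=not → no input occurs → does not occur.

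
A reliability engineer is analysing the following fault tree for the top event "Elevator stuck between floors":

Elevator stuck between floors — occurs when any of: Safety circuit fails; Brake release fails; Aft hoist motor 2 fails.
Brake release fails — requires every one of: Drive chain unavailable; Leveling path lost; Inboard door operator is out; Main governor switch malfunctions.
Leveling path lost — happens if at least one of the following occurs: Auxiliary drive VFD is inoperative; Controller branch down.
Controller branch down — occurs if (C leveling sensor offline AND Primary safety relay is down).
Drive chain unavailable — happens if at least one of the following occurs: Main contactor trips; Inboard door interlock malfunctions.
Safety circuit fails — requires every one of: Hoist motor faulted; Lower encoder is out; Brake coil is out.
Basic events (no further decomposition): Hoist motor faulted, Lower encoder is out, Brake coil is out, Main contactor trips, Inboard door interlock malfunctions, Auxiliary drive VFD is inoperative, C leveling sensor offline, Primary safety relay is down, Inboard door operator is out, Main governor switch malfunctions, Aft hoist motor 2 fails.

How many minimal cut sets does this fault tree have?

6

Safety circuit fails [AND]: one cut set from each child combined → 1 × 1 × 1 = 1 cut set(s).
Drive chain unavailable [OR]: union of children's cut sets → 2 cut set(s).
Controller branch down [AND]: one cut set from each child combined → 1 × 1 = 1 cut set(s).
Leveling path lost [OR]: union of children's cut sets → 2 cut set(s).
Brake release fails [AND]: one cut set from each child combined → 2 × 2 × 1 × 1 = 4 cut set(s).
Elevator stuck between floors [OR]: union of children's cut sets → 6 cut set(s).
Minimal cut sets: {Brake coil is out, Hoist motor faulted, Lower encoder is out}; {Auxiliary drive VFD is inoperative, Inboard door operator is out, Main contactor trips, Main governor switch malfunctions}; {C leveling sensor offline, Inboard door operator is out, Main contactor trips, Main governor switch malfunctions, Primary safety relay is down}; {Auxiliary drive VFD is inoperative, Inboard door interlock malfunctions, Inboard door operator is out, Main governor switch malfunctions}; {C leveling sensor offline, Inboard door interlock malfunctions, Inboard door operator is out, Main governor switch malfunctions, Primary safety relay is down}; {Aft hoist motor 2 fails}.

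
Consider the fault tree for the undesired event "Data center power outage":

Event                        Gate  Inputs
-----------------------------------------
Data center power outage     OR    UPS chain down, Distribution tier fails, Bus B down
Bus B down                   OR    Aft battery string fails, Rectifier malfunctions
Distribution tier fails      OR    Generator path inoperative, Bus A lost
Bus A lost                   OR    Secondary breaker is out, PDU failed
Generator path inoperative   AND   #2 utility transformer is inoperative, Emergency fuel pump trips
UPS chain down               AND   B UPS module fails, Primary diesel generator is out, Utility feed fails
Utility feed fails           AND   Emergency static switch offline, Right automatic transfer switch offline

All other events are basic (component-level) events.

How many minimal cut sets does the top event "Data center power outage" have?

Utility feed fails [AND]: one cut set from each child combined → 1 × 1 = 1 cut set(s).
UPS chain down [AND]: one cut set from each child combined → 1 × 1 × 1 = 1 cut set(s).
Generator path inoperative [AND]: one cut set from each child combined → 1 × 1 = 1 cut set(s).
Bus A lost [OR]: union of children's cut sets → 2 cut set(s).
Distribution tier fails [OR]: union of children's cut sets → 3 cut set(s).
Bus B down [OR]: union of children's cut sets → 2 cut set(s).
Data center power outage [OR]: union of children's cut sets → 6 cut set(s).
Minimal cut sets: {B UPS module fails, Emergency static switch offline, Primary diesel generator is out, Right automatic transfer switch offline}; {#2 utility transformer is inoperative, Emergency fuel pump trips}; {Secondary breaker is out}; {PDU failed}; {Aft battery string fails}; {Rectifier malfunctions}.

6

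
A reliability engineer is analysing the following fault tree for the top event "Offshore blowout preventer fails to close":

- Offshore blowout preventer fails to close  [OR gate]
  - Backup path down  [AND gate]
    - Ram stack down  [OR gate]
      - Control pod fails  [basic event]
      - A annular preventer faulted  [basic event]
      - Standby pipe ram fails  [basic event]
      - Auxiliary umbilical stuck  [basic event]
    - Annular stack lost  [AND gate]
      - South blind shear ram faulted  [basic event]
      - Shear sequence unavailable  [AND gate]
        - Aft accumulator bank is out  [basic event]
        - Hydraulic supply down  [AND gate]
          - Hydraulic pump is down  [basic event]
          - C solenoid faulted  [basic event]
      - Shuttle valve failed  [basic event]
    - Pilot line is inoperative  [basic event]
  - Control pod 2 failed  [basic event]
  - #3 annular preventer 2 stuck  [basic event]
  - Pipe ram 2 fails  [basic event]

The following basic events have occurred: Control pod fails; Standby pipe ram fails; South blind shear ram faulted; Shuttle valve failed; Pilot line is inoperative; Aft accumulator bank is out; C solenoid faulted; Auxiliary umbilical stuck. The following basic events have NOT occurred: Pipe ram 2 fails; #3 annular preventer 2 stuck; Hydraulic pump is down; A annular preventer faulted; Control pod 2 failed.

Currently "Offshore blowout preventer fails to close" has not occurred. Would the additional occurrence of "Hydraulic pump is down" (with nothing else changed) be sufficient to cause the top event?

Yes

Counterfactual: set "Hydraulic pump is down" to occurred.
Ram stack down [OR]: Control pod fails=occurs, A annular preventer faulted=not, Standby pipe ram fails=occurs, Auxiliary umbilical stuck=occurs → at least one input occurs → occurs.
Hydraulic supply down [AND]: Hydraulic pump is down=occurs, C solenoid faulted=occurs → all inputs occur → occurs.
Shear sequence unavailable [AND]: Aft accumulator bank is out=occurs, Hydraulic supply down=occurs → all inputs occur → occurs.
Annular stack lost [AND]: South blind shear ram faulted=occurs, Shear sequence unavailable=occurs, Shuttle valve failed=occurs → all inputs occur → occurs.
Backup path down [AND]: Ram stack down=occurs, Annular stack lost=occurs, Pilot line is inoperative=occurs → all inputs occur → occurs.
Offshore blowout preventer fails to close [OR]: Backup path down=occurs, Control pod 2 failed=not, #3 annular preventer 2 stuck=not, Pipe ram 2 fails=not → at least one input occurs → occurs.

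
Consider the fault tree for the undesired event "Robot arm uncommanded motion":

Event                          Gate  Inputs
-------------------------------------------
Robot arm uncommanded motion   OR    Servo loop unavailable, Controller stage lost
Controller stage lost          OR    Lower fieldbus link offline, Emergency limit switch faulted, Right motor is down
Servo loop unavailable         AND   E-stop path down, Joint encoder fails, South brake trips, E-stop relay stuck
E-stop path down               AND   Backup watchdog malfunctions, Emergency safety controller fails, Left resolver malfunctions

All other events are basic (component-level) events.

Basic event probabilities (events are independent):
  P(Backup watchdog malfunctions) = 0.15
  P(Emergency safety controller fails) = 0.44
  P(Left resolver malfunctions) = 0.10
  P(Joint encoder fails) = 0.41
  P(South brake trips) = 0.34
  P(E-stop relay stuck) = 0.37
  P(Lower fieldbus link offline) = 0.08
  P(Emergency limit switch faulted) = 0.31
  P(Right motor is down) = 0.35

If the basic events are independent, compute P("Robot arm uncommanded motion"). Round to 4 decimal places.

P(E-stop path down) [AND] = 0.15 × 0.44 × 0.10 = 0.006600
P(Servo loop unavailable) [AND] = 0.006600 × 0.41 × 0.34 × 0.37 = 0.000340
P(Controller stage lost) [OR] = 1 − (1−0.08) × (1−0.31) × (1−0.35) = 0.587380
P(Robot arm uncommanded motion) [OR] = 1 − (1−0.000340) × (1−0.587380) = 0.587520
Rounded to 4 decimal places: P(Robot arm uncommanded motion) ≈ 0.5875.

0.5875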